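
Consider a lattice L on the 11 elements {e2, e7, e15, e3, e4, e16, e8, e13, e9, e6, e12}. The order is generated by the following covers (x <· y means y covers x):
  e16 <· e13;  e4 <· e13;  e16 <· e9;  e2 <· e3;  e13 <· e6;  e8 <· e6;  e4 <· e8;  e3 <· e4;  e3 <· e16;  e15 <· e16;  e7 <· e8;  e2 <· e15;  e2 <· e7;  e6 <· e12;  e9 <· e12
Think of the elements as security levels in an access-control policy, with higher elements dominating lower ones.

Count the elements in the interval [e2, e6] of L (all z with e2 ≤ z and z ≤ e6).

The interval [e2, e6] = {e13, e15, e16, e2, e3, e4, e6, e7, e8}, which has 9 elements.

9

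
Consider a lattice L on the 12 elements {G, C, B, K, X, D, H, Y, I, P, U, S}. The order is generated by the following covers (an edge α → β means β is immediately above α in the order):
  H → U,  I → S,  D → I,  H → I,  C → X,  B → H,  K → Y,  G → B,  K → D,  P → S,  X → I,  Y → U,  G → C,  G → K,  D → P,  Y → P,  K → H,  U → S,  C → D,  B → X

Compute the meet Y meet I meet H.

Common lower bounds of {Y, I, H}: G, K.
The greatest among these is K.

K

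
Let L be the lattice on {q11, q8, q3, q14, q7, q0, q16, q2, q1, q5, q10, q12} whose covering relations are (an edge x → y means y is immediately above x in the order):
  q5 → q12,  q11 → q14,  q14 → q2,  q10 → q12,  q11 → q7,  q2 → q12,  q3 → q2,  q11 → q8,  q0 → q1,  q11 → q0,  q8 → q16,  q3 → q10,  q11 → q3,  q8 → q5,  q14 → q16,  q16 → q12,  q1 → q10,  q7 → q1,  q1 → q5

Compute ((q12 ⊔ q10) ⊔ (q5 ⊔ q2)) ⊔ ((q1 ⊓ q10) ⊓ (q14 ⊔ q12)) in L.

q12 ∨ q10 = q12
q5 ∨ q2 = q12
q12 ∨ q12 = q12
q1 ∧ q10 = q1
q14 ∨ q12 = q12
q1 ∧ q12 = q1
q12 ∨ q1 = q12

q12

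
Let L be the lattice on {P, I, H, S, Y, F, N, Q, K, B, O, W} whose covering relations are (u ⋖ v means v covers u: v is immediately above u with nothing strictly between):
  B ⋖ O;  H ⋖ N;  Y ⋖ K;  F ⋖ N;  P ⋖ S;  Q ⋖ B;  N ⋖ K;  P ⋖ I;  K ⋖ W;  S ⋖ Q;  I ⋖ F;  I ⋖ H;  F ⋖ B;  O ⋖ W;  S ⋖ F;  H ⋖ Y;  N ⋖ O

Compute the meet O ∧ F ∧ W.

F

Common lower bounds of {O, F, W}: F, I, P, S.
The greatest among these is F.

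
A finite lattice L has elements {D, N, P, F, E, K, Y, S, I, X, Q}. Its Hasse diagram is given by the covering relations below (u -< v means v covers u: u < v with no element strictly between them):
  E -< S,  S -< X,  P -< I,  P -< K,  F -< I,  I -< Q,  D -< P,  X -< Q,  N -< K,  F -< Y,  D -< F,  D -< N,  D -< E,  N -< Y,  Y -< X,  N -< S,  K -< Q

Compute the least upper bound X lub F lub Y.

X

Common upper bounds of {X, F, Y}: Q, X.
The least among these is X.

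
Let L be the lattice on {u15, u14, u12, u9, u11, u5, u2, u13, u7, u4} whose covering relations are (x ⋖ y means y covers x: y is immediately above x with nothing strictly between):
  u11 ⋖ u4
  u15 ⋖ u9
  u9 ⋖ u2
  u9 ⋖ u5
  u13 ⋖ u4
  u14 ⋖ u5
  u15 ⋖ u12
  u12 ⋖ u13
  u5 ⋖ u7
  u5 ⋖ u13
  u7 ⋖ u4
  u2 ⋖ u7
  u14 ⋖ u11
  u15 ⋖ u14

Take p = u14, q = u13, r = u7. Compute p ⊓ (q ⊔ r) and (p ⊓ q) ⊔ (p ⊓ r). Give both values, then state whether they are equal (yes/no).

u14; u14; yes

q ⊔ r = u4, so p ⊓ (q ⊔ r) = u14 ⊓ u4 = u14.
p ⊓ q = u14 and p ⊓ r = u14, so (p ⊓ q) ⊔ (p ⊓ r) = u14 ⊔ u14 = u14.
Equal: yes.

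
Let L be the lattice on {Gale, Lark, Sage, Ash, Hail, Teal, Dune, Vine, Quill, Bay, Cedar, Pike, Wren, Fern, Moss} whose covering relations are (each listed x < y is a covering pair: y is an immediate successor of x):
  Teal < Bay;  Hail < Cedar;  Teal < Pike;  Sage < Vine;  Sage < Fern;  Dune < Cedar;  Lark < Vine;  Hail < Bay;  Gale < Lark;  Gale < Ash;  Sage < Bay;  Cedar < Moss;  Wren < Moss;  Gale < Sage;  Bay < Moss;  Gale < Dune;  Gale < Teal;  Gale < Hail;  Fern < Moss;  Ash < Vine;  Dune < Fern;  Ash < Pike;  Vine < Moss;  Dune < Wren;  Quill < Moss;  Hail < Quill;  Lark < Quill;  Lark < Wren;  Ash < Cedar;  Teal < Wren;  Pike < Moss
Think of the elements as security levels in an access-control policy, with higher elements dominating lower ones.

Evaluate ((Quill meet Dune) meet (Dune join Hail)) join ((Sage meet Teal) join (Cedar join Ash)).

Cedar

Quill ∧ Dune = Gale
Dune ∨ Hail = Cedar
Gale ∧ Cedar = Gale
Sage ∧ Teal = Gale
Cedar ∨ Ash = Cedar
Gale ∨ Cedar = Cedar
Gale ∨ Cedar = Cedar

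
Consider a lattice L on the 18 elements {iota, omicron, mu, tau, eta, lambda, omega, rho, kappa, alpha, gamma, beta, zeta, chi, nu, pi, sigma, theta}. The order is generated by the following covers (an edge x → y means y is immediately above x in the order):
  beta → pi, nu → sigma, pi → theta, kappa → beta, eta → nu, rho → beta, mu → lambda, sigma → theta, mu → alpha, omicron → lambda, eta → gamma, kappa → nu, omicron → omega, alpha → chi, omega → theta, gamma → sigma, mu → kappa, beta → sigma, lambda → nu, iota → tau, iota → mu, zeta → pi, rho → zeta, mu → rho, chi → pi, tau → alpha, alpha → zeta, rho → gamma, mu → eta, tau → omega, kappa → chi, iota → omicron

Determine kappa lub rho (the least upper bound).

Common upper bounds of {kappa, rho}: beta, pi, sigma, theta.
The least among these is beta.

beta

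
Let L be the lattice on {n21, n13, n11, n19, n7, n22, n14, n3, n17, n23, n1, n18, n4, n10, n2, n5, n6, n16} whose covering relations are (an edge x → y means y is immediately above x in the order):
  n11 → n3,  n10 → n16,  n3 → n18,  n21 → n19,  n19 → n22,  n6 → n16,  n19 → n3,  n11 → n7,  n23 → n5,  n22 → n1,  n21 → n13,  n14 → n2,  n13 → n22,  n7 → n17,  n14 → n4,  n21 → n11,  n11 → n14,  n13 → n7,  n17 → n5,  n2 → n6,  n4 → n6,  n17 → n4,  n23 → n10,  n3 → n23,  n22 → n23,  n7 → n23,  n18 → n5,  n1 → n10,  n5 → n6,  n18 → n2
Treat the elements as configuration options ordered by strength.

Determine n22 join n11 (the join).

Common upper bounds of {n22, n11}: n10, n16, n23, n5, n6.
The least among these is n23.

n23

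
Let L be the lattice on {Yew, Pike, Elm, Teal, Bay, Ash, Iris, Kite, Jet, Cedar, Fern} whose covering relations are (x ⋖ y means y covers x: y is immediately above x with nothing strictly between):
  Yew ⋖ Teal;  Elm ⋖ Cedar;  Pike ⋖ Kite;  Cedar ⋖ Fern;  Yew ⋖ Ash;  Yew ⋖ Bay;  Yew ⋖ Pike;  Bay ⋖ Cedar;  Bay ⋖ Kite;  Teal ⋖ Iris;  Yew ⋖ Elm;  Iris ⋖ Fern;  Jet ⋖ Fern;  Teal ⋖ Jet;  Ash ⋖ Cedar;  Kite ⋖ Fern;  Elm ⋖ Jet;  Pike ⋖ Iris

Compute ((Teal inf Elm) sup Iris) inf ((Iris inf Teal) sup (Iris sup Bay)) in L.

Iris

Teal ∧ Elm = Yew
Yew ∨ Iris = Iris
Iris ∧ Teal = Teal
Iris ∨ Bay = Fern
Teal ∨ Fern = Fern
Iris ∧ Fern = Iris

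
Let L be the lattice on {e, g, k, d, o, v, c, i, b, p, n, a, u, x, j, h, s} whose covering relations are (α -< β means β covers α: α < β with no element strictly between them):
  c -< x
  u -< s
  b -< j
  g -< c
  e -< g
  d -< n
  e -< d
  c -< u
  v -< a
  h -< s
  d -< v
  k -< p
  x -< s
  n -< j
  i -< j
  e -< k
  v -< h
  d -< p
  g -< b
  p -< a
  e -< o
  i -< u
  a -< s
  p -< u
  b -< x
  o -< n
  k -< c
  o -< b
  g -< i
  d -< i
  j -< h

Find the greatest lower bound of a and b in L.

e

Common lower bounds of {a, b}: e.
The greatest among these is e.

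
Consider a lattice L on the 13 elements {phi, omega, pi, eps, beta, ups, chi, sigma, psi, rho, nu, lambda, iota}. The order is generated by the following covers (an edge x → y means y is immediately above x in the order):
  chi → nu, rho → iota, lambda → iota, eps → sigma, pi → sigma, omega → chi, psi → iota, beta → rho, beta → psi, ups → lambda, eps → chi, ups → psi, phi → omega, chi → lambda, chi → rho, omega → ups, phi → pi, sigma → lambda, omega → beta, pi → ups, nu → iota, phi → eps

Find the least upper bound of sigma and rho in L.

Common upper bounds of {sigma, rho}: iota.
The least among these is iota.

iota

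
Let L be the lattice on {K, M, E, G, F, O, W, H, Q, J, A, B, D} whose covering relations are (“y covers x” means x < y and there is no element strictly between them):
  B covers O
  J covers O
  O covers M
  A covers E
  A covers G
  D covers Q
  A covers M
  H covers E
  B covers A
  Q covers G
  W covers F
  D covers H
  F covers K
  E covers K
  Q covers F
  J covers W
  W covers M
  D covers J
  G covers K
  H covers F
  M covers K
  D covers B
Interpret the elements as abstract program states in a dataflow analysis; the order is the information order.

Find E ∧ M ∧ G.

Common lower bounds of {E, M, G}: K.
The greatest among these is K.

K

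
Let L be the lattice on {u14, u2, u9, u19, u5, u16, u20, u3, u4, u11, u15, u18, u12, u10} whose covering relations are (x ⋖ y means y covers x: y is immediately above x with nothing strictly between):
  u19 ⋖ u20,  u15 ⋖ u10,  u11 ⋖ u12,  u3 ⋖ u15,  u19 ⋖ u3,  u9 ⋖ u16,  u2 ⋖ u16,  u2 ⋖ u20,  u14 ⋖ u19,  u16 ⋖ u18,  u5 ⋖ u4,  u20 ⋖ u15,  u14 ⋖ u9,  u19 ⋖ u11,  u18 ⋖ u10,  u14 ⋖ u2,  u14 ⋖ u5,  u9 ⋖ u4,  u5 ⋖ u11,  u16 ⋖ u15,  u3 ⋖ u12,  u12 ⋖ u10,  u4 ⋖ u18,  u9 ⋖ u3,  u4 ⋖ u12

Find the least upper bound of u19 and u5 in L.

Common upper bounds of {u19, u5}: u10, u11, u12.
The least among these is u11.

u11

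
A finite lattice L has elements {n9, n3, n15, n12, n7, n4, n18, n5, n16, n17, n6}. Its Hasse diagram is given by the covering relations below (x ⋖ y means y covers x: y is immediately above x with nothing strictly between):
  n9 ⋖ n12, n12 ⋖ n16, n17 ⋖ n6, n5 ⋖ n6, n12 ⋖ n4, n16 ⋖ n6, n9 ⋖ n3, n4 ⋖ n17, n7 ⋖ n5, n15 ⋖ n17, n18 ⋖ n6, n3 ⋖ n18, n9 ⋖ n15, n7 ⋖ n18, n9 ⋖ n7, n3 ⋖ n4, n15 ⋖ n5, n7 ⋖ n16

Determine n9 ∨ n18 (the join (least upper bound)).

n18

Common upper bounds of {n9, n18}: n18, n6.
The least among these is n18.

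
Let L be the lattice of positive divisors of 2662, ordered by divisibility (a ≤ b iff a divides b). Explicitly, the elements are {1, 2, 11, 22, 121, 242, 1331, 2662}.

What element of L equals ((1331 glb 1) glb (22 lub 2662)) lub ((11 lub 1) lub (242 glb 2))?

22

1331 ∧ 1 = 1
22 ∨ 2662 = 2662
1 ∧ 2662 = 1
11 ∨ 1 = 11
242 ∧ 2 = 2
11 ∨ 2 = 22
1 ∨ 22 = 22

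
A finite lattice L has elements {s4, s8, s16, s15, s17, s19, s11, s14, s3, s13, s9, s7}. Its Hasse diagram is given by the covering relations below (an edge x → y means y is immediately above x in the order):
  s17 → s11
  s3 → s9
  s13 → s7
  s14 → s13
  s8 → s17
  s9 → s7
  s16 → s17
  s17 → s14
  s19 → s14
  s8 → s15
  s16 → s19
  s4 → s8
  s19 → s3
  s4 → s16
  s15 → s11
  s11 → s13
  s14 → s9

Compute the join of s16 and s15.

Common upper bounds of {s16, s15}: s11, s13, s7.
The least among these is s11.

s11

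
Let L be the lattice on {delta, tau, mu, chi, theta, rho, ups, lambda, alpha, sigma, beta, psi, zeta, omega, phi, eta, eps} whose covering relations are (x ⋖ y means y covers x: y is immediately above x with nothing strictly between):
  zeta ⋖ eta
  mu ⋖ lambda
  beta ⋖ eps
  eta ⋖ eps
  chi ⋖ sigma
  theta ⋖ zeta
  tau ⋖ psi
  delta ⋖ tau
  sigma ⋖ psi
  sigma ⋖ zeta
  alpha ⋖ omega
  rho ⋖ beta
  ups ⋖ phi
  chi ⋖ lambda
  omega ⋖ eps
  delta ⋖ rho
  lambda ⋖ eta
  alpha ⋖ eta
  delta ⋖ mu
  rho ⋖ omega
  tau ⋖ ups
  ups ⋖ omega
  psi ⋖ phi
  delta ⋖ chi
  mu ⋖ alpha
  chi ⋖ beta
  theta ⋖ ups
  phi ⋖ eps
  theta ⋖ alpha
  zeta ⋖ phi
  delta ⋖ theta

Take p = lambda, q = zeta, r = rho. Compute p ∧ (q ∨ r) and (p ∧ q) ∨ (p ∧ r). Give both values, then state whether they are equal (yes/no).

lambda; chi; no

q ∨ r = eps, so p ∧ (q ∨ r) = lambda ∧ eps = lambda.
p ∧ q = chi and p ∧ r = delta, so (p ∧ q) ∨ (p ∧ r) = chi ∨ delta = chi.
Equal: no.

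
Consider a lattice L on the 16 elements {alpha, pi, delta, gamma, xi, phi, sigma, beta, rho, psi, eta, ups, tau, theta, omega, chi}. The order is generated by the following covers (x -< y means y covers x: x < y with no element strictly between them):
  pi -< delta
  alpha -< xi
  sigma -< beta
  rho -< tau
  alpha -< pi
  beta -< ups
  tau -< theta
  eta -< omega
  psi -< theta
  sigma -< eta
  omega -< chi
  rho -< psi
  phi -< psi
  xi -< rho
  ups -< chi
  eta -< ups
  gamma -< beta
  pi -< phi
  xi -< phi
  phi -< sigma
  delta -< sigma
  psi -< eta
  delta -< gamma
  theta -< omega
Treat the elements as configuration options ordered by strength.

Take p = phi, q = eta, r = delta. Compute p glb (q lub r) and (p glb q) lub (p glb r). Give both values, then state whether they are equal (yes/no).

phi; phi; yes

q lub r = eta, so p glb (q lub r) = phi glb eta = phi.
p glb q = phi and p glb r = pi, so (p glb q) lub (p glb r) = phi lub pi = phi.
Equal: yes.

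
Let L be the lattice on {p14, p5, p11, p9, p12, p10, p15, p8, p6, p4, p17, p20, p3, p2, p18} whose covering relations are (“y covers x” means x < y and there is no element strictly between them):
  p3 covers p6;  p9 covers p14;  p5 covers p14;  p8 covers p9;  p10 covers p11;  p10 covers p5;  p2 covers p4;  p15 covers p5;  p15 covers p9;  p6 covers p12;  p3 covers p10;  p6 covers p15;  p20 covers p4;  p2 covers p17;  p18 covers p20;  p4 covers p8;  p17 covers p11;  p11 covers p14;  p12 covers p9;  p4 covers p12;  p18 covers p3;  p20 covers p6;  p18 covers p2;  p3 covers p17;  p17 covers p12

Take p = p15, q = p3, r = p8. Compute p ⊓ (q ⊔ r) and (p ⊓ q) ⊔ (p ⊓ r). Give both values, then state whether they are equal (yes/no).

q ⊔ r = p18, so p ⊓ (q ⊔ r) = p15 ⊓ p18 = p15.
p ⊓ q = p15 and p ⊓ r = p9, so (p ⊓ q) ⊔ (p ⊓ r) = p15 ⊔ p9 = p15.
Equal: yes.

p15; p15; yes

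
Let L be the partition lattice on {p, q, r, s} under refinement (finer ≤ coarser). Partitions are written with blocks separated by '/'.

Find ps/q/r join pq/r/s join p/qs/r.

pqs/r

The join of ps/q/r, pq/r/s, p/qs/r merges any blocks that overlap across the partitions, giving pqs/r.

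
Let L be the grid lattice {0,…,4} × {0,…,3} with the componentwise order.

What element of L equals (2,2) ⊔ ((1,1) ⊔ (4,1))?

(4,2)

(1,1) ∨ (4,1) = (4,1)
(2,2) ∨ (4,1) = (4,2)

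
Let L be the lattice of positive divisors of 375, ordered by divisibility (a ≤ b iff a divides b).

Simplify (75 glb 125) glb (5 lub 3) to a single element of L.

75 ∧ 125 = 25
5 ∨ 3 = 15
25 ∧ 15 = 5

5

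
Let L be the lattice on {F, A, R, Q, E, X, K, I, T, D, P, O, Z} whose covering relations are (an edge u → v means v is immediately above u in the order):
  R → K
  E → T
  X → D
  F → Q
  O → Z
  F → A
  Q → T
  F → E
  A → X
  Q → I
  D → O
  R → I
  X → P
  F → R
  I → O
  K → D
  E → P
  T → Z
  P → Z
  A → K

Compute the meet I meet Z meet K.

Common lower bounds of {I, Z, K}: F, R.
The greatest among these is R.

R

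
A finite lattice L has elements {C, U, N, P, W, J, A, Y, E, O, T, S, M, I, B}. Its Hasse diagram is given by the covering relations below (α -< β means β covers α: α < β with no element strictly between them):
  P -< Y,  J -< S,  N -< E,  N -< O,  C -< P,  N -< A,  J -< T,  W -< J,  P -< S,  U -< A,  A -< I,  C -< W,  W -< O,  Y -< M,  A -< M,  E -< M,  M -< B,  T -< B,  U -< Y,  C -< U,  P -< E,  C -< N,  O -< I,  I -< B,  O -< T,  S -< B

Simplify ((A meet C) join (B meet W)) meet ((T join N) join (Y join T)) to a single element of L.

W

A ∧ C = C
B ∧ W = W
C ∨ W = W
T ∨ N = T
Y ∨ T = B
T ∨ B = B
W ∧ B = W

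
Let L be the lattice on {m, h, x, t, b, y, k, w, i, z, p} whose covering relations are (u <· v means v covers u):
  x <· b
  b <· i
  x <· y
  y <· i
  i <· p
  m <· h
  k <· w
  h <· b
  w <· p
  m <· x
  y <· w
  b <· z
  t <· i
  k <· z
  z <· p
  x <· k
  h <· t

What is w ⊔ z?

Common upper bounds of {w, z}: p.
The least among these is p.

p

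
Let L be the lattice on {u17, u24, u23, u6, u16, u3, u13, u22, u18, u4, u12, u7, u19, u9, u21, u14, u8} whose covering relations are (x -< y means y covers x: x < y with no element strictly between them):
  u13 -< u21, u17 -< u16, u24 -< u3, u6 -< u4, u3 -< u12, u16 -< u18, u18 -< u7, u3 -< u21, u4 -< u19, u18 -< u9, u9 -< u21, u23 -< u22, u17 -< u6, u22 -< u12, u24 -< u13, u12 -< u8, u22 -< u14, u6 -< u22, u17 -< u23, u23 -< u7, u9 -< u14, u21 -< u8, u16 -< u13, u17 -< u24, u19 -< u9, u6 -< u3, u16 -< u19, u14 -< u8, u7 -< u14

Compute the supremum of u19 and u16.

u19

Common upper bounds of {u19, u16}: u14, u19, u21, u8, u9.
The least among these is u19.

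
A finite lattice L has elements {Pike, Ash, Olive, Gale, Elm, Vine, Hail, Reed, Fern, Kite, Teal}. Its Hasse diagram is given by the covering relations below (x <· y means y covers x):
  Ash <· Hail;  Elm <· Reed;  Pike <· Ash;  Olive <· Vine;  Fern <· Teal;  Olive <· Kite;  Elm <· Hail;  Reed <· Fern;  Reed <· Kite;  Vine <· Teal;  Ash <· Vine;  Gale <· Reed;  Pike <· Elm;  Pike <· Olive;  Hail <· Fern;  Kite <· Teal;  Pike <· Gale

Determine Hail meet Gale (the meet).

Common lower bounds of {Hail, Gale}: Pike.
The greatest among these is Pike.

Pike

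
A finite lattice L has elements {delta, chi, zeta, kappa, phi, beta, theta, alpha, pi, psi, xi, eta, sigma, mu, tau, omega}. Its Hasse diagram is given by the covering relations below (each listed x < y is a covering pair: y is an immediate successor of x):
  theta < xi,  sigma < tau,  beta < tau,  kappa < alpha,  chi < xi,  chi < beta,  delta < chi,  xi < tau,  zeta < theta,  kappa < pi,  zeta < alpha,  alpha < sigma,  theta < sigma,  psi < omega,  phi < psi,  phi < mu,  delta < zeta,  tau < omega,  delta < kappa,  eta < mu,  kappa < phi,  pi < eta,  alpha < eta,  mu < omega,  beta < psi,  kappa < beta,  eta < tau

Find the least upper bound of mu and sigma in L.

Common upper bounds of {mu, sigma}: omega.
The least among these is omega.

omega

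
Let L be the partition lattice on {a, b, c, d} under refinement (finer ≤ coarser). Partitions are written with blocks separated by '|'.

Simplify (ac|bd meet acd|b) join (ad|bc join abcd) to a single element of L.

abcd

ac|bd ∧ acd|b = ac|b|d
ad|bc ∨ abcd = abcd
ac|b|d ∨ abcd = abcd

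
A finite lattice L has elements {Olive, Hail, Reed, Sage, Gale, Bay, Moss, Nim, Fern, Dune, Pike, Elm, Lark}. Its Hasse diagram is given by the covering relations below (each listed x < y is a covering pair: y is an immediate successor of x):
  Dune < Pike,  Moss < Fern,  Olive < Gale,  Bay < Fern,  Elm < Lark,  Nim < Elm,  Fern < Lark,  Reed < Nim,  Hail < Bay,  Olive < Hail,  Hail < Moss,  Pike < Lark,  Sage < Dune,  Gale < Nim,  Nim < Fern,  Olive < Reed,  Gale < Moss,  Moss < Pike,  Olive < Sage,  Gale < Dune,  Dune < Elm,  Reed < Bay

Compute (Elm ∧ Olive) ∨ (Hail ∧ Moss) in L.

Hail

Elm ∧ Olive = Olive
Hail ∧ Moss = Hail
Olive ∨ Hail = Hail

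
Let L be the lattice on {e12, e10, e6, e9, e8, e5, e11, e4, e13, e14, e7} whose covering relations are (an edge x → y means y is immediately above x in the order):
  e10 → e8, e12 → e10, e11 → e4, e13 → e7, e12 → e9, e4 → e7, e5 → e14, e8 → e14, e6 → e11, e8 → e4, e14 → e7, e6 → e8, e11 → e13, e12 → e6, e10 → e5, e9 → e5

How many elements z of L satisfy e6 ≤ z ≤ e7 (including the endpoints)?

7

The interval [e6, e7] = {e11, e13, e14, e4, e6, e7, e8}, which has 7 elements.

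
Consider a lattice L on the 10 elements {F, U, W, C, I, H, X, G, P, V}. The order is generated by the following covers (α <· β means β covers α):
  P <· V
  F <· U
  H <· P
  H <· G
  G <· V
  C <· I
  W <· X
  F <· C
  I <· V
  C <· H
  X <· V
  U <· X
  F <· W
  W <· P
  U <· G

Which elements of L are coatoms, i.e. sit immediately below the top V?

The coatoms are exactly the elements covered by V: G, I, P, X.

G, I, P, X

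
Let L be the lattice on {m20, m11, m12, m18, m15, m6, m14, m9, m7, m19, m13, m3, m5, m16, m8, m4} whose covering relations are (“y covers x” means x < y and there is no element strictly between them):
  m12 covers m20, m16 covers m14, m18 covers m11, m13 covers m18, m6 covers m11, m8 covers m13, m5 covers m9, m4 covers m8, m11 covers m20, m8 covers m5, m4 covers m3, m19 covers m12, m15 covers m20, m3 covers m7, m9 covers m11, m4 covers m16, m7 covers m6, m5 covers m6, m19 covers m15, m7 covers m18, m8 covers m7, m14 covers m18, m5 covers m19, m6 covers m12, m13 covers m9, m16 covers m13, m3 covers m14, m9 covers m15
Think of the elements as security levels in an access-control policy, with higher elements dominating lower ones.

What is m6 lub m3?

m3

Common upper bounds of {m6, m3}: m3, m4.
The least among these is m3.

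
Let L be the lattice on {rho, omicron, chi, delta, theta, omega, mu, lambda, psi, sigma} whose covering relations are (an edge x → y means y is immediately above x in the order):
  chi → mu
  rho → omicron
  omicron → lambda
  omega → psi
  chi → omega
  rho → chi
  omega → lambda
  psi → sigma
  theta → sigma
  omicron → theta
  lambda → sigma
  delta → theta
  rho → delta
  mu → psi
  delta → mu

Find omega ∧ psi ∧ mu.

Common lower bounds of {omega, psi, mu}: chi, rho.
The greatest among these is chi.

chi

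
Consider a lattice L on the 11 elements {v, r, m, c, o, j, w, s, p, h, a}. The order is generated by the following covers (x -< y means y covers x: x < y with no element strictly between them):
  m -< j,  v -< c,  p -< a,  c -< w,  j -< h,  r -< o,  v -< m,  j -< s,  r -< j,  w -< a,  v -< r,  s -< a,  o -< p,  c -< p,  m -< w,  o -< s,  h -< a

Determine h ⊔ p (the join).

a

Common upper bounds of {h, p}: a.
The least among these is a.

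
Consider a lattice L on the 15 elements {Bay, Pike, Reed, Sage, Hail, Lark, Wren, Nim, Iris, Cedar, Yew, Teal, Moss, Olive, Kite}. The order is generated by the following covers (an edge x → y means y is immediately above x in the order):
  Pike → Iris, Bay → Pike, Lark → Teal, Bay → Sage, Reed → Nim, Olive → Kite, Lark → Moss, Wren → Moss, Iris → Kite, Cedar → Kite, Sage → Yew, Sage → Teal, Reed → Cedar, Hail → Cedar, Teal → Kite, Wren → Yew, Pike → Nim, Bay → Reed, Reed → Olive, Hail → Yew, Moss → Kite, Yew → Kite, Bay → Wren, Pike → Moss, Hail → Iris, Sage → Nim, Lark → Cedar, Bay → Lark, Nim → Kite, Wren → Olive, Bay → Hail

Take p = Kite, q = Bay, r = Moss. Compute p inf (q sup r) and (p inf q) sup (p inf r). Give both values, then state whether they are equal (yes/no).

Moss; Moss; yes

q sup r = Moss, so p inf (q sup r) = Kite inf Moss = Moss.
p inf q = Bay and p inf r = Moss, so (p inf q) sup (p inf r) = Bay sup Moss = Moss.
Equal: yes.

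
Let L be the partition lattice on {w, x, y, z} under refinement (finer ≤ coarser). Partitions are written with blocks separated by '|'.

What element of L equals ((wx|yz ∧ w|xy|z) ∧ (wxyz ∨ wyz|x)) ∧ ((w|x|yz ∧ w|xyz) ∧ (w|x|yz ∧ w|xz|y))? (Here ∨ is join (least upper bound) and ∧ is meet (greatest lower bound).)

wx|yz ∧ w|xy|z = w|x|y|z
wxyz ∨ wyz|x = wxyz
w|x|y|z ∧ wxyz = w|x|y|z
w|x|yz ∧ w|xyz = w|x|yz
w|x|yz ∧ w|xz|y = w|x|y|z
w|x|yz ∧ w|x|y|z = w|x|y|z
w|x|y|z ∧ w|x|y|z = w|x|y|z

w|x|y|z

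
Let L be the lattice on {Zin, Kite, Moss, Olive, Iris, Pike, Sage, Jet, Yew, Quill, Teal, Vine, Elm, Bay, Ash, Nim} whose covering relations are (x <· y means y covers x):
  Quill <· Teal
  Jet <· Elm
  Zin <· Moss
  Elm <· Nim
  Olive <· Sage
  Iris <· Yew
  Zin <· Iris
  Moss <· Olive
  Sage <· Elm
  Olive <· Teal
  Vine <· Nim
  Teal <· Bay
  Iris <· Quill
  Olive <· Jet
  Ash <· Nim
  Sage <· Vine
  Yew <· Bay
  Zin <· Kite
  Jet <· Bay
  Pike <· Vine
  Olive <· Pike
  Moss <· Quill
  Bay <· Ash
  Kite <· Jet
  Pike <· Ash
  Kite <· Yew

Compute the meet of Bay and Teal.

Common lower bounds of {Bay, Teal}: Iris, Moss, Olive, Quill, Teal, Zin.
The greatest among these is Teal.

Teal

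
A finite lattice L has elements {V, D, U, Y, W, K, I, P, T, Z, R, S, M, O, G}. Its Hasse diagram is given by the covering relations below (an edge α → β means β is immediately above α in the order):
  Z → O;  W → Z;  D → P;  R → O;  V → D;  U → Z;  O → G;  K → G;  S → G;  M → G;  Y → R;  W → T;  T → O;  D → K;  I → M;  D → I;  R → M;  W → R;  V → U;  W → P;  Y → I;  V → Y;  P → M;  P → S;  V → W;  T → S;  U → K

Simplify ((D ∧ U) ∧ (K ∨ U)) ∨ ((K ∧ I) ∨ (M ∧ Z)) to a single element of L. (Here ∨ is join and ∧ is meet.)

P

D ∧ U = V
K ∨ U = K
V ∧ K = V
K ∧ I = D
M ∧ Z = W
D ∨ W = P
V ∨ P = P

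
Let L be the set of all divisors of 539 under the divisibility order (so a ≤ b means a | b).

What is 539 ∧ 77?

77

In the divisibility order, the meet is the greatest common divisor: gcd(539, 77) = 77.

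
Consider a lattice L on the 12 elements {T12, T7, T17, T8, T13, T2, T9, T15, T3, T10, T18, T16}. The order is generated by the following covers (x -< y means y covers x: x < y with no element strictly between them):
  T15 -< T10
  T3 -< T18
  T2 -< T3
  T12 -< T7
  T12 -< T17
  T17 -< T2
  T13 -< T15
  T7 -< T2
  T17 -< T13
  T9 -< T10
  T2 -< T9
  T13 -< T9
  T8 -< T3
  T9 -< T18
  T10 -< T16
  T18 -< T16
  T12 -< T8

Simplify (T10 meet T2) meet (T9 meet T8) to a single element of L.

T10 ∧ T2 = T2
T9 ∧ T8 = T12
T2 ∧ T12 = T12

T12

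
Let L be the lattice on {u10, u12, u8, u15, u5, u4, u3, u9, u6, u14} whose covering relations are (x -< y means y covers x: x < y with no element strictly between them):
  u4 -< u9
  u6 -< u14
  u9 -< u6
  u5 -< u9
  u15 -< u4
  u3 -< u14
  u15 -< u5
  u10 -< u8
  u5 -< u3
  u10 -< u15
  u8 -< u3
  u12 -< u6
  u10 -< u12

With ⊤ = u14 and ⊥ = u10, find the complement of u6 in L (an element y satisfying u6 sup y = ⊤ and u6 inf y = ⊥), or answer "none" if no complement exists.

Need y with u6 ∨ y = u14 and u6 ∧ y = u10.
Checking each element gives: u8.

u8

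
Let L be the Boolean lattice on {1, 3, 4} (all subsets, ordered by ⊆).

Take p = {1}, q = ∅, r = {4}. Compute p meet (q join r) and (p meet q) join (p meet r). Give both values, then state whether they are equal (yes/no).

q join r = {4}, so p meet (q join r) = {1} meet {4} = ∅.
p meet q = ∅ and p meet r = ∅, so (p meet q) join (p meet r) = ∅ join ∅ = ∅.
Equal: yes.

∅; ∅; yes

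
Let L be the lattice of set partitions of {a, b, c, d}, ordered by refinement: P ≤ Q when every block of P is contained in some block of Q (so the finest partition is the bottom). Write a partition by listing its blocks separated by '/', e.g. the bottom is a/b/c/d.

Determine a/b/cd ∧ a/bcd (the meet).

a/b/cd

Common lower bounds of {a/b/cd, a/bcd}: a/b/c/d, a/b/cd.
The greatest among these is a/b/cd.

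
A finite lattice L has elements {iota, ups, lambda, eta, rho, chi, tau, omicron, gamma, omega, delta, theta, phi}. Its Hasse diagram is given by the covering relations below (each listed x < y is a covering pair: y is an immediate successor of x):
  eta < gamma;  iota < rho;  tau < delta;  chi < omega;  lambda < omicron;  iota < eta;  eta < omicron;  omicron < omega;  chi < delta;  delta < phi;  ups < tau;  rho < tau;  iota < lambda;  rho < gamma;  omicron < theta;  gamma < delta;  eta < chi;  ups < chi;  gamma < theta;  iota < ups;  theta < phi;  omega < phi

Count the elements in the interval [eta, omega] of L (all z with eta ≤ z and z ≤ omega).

The interval [eta, omega] = {chi, eta, omega, omicron}, which has 4 elements.

4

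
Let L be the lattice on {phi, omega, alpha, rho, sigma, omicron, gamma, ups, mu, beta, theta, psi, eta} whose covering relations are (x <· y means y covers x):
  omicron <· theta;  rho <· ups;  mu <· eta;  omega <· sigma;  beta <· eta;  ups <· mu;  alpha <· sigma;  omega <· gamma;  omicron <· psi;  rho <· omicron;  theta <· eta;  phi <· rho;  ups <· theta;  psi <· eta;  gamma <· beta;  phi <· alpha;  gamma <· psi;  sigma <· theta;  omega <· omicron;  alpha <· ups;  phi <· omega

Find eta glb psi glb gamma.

gamma

Common lower bounds of {eta, psi, gamma}: gamma, omega, phi.
The greatest among these is gamma.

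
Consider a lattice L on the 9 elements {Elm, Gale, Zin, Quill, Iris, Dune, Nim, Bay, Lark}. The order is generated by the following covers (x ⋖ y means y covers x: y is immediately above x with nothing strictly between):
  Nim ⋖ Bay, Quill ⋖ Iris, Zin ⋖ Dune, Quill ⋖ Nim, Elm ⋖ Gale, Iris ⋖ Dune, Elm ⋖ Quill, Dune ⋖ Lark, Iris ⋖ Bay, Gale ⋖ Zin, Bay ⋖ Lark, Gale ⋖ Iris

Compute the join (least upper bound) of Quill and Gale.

Common upper bounds of {Quill, Gale}: Bay, Dune, Iris, Lark.
The least among these is Iris.

Iris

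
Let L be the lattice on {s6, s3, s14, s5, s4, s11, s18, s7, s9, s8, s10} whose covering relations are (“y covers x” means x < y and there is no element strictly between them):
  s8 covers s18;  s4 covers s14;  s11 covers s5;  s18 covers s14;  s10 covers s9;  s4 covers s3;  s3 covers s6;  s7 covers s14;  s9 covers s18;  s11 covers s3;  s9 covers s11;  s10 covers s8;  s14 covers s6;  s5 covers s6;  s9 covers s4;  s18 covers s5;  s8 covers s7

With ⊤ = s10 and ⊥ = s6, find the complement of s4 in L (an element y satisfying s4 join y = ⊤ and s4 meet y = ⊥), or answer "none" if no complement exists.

For every candidate y, either s4 ∨ y ≠ s10 or s4 ∧ y ≠ s6; no complement exists.

none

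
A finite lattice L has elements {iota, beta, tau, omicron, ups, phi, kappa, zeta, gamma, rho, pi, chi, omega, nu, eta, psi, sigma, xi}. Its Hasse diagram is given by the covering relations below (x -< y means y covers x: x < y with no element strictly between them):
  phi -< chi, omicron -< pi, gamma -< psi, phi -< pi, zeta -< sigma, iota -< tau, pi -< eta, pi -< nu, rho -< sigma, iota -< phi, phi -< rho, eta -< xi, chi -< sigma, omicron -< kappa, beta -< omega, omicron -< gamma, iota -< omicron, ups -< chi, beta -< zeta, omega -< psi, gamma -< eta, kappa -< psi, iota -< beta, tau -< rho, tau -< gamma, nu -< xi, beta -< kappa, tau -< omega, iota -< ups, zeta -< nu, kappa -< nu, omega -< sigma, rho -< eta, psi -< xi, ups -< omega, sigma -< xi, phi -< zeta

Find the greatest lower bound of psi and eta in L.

gamma

Common lower bounds of {psi, eta}: gamma, iota, omicron, tau.
The greatest among these is gamma.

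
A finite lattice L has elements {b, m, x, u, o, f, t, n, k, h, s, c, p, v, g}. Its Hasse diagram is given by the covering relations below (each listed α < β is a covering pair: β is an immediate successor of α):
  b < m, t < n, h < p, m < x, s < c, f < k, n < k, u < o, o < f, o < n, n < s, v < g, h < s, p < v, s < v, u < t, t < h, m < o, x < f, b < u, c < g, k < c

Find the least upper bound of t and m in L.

Common upper bounds of {t, m}: c, g, k, n, s, v.
The least among these is n.

n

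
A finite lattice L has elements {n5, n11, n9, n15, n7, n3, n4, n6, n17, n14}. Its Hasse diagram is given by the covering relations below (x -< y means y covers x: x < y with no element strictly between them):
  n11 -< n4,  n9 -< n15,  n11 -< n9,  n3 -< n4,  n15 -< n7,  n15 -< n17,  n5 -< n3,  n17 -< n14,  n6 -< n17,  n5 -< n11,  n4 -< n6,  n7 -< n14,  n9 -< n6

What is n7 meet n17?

Common lower bounds of {n7, n17}: n11, n15, n5, n9.
The greatest among these is n15.

n15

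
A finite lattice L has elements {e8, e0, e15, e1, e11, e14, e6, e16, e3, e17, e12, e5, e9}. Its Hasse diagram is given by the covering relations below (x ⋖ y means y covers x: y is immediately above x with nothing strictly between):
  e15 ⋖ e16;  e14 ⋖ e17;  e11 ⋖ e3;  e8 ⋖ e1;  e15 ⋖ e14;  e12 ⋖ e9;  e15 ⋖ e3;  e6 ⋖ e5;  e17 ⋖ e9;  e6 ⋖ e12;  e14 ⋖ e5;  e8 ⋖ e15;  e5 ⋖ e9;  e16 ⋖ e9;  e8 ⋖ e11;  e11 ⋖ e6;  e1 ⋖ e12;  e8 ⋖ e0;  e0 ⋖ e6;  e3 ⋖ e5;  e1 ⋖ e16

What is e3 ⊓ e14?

Common lower bounds of {e3, e14}: e15, e8.
The greatest among these is e15.

e15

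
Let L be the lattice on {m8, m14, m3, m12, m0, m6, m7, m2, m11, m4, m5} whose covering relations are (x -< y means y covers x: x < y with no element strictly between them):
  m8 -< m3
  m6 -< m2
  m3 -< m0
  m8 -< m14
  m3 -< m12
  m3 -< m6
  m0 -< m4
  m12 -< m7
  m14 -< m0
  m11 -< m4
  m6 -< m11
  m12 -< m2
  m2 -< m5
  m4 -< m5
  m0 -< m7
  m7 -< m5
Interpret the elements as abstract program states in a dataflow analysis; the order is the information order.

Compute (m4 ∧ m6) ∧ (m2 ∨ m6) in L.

m6

m4 ∧ m6 = m6
m2 ∨ m6 = m2
m6 ∧ m2 = m6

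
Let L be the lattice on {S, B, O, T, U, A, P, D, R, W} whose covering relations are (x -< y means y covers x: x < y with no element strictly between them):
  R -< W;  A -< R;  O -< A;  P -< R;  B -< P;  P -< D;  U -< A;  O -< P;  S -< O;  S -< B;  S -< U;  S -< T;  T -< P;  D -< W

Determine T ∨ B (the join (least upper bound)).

Common upper bounds of {T, B}: D, P, R, W.
The least among these is P.

P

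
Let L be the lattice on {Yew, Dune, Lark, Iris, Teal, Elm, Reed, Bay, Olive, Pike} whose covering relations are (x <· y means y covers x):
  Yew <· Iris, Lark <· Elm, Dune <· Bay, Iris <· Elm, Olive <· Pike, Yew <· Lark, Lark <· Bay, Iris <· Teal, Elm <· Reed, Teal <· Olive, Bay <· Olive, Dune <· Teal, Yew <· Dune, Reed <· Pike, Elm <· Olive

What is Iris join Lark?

Common upper bounds of {Iris, Lark}: Elm, Olive, Pike, Reed.
The least among these is Elm.

Elm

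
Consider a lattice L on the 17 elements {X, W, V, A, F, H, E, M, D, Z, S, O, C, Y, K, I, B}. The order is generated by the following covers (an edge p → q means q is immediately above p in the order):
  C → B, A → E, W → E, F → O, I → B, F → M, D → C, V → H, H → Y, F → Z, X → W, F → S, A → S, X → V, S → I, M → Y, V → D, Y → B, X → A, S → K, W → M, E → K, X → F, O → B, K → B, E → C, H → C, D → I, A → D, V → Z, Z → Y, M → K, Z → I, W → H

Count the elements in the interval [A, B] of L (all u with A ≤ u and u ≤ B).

8

The interval [A, B] = {A, B, C, D, E, I, K, S}, which has 8 elements.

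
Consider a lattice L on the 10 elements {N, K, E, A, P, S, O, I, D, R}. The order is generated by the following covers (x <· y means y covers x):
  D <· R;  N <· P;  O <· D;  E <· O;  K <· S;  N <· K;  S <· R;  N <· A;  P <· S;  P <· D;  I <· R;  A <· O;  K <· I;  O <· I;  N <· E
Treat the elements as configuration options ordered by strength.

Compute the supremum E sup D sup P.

Common upper bounds of {E, D, P}: D, R.
The least among these is D.

D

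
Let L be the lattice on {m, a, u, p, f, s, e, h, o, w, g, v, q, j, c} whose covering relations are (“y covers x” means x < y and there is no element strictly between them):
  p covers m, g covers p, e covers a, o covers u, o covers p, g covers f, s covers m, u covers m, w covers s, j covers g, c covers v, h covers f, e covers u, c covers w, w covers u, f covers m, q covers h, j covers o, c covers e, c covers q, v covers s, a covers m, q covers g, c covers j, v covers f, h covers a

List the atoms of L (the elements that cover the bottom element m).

a, f, p, s, u

The atoms are exactly the elements that cover m: a, f, p, s, u.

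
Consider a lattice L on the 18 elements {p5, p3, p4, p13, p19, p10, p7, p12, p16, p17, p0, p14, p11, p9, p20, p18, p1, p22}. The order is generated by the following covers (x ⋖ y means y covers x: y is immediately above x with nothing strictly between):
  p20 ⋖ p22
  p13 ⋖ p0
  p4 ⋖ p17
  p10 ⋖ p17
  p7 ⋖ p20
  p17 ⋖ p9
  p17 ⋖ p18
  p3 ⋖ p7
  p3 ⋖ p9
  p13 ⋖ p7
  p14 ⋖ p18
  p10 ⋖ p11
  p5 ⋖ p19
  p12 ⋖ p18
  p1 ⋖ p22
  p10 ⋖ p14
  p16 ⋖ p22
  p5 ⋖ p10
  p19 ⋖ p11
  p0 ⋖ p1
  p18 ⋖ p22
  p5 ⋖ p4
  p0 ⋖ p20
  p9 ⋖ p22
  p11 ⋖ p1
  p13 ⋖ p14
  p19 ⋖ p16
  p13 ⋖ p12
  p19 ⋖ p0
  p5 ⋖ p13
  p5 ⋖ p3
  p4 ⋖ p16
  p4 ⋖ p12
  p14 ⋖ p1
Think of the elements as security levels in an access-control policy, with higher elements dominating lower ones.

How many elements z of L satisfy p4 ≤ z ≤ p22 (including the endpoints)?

7

The interval [p4, p22] = {p12, p16, p17, p18, p22, p4, p9}, which has 7 elements.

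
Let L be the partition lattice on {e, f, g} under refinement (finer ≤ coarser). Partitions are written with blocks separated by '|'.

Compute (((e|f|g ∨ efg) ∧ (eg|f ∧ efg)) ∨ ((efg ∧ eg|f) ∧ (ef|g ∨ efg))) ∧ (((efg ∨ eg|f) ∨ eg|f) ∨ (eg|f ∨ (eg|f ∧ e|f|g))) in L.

eg|f

e|f|g ∨ efg = efg
eg|f ∧ efg = eg|f
efg ∧ eg|f = eg|f
efg ∧ eg|f = eg|f
ef|g ∨ efg = efg
eg|f ∧ efg = eg|f
eg|f ∨ eg|f = eg|f
efg ∨ eg|f = efg
efg ∨ eg|f = efg
eg|f ∧ e|f|g = e|f|g
eg|f ∨ e|f|g = eg|f
efg ∨ eg|f = efg
eg|f ∧ efg = eg|f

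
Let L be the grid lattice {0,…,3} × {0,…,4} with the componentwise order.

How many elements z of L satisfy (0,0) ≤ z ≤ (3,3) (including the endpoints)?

The interval [(0,0), (3,3)] = {(0,0), (0,1), (0,2), (0,3), (1,0), (1,1), (1,2), (1,3), (2,0), (2,1), (2,2), (2,3), (3,0), (3,1), (3,2), (3,3)}, which has 16 elements.

16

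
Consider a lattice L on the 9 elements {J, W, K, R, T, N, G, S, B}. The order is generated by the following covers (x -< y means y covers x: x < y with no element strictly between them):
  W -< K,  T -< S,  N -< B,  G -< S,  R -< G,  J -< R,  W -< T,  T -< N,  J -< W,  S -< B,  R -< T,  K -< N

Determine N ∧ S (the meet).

Common lower bounds of {N, S}: J, R, T, W.
The greatest among these is T.

T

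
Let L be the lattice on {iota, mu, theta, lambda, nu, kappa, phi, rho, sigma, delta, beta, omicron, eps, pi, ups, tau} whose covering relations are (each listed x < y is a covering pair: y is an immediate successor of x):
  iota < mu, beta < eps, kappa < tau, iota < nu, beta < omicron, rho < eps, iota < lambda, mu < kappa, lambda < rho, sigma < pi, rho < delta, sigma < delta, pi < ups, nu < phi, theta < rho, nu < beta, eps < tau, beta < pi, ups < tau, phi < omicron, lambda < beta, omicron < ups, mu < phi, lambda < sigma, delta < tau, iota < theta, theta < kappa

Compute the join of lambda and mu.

Common upper bounds of {lambda, mu}: omicron, tau, ups.
The least among these is omicron.

omicron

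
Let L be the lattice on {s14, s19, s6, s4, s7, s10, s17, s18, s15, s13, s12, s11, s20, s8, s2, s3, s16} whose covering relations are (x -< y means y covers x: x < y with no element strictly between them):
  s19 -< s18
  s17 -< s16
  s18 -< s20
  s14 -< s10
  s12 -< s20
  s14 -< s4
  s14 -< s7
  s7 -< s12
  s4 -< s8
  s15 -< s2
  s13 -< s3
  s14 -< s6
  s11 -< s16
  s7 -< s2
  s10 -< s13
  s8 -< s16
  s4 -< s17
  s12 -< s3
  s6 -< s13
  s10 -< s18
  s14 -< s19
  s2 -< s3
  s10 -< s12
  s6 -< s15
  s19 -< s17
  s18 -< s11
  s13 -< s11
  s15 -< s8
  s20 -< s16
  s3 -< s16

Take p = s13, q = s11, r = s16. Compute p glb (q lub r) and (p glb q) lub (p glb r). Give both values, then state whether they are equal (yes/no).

q lub r = s16, so p glb (q lub r) = s13 glb s16 = s13.
p glb q = s13 and p glb r = s13, so (p glb q) lub (p glb r) = s13 lub s13 = s13.
Equal: yes.

s13; s13; yes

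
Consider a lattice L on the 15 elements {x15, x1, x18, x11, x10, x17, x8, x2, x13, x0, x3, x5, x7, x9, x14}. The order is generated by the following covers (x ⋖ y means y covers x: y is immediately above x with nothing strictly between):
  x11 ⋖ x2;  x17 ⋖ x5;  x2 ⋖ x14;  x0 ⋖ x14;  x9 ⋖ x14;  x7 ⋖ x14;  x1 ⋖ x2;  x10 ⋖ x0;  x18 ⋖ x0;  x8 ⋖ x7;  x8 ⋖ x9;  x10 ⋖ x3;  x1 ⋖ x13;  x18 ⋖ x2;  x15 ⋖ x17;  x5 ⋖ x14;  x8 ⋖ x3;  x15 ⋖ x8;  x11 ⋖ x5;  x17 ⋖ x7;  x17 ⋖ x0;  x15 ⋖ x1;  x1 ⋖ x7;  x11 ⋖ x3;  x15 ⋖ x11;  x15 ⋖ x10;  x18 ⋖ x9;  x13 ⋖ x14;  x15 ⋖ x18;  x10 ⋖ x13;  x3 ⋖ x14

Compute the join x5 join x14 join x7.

Common upper bounds of {x5, x14, x7}: x14.
The least among these is x14.

x14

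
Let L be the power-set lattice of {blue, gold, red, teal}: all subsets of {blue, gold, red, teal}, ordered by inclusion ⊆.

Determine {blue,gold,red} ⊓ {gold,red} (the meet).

{gold,red}

Common lower bounds of {{blue,gold,red}, {gold,red}}: {gold,red}, {gold}, {red}, {}.
The greatest among these is {gold,red}.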